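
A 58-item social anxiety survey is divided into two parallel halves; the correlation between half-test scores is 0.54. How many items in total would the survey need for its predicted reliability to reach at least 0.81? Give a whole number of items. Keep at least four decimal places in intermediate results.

Corrected full-test reliability: r_full = 2 × 0.54 / (1 + 0.54) ≈ 0.7013
Solve Spearman-Brown for n: n = 0.81(1 − 0.7013) / [0.7013(1 − 0.81)] = 1.8158
Items = 1.8158 × 58 ≈ 105.32 → 106

106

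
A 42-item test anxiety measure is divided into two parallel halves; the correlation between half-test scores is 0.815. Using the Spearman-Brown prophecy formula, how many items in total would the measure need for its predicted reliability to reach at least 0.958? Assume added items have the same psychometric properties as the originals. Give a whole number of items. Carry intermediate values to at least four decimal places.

109

r_full = 2(0.815)/(1 + 0.815) = 0.8981
Solve Spearman-Brown for n: n = 0.958(1 − 0.8981) / [0.8981(1 − 0.958)] = 2.5880
Items = 2.5880 × 42 ≈ 108.70 → 109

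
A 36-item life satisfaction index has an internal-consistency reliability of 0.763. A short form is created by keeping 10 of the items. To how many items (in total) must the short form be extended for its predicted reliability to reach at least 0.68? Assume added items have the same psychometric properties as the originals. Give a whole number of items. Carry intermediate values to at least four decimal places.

First, r for the 10-item form: n = 10/36 = 0.2778, so r_10 = 0.2778·0.763/(1 + (0.2778 − 1)·0.763) = 0.4721
Length factor from the short form to reach 0.68: n' = 0.68(1 − 0.4721) / [0.4721(1 − 0.68)] ≈ 2.3762
Items = 2.3762 × 10 ≈ 23.76 → 24

24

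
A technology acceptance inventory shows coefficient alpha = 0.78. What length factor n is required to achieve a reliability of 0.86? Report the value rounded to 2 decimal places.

n = 0.86 × (1 − 0.78) / [ 0.78 × (1 − 0.86) ]
  = 0.1892 / 0.1092 = 1.7326

1.73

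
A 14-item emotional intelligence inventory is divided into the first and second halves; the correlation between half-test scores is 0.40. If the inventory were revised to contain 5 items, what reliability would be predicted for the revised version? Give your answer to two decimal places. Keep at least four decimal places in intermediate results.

0.32

Full-test reliability from the split-half r: r_full = 2(0.40)/(1 + 0.40) = 0.5714
Then adjust to 5 items: n = 5/14 = 0.3571
r_new = n·r_full / (1 + (n − 1)·r_full) = 0.2040 / 0.6326 ≈ 0.3225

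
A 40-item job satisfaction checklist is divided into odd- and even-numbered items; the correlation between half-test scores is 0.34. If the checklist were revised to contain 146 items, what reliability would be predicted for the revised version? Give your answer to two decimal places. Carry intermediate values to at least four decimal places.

0.79

Spearman-Brown correction (n = 2): r_full = 2·0.34/(1 + 0.34) = 0.5075
Length factor from 40 to 146 items: n = 146/40 = 3.6500
r_new = n·r_full / (1 + (n − 1)·r_full) = 1.8524 / 2.3449 ≈ 0.7900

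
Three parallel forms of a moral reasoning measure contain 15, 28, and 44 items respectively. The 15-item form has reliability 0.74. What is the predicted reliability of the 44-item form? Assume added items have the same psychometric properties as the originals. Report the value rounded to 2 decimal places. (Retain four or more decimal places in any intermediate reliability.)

0.89

The 28-item form is not needed; work directly from the 15-item form with n = 44/15 = 2.9333.
r_{44} = n·r / (1 + (n − 1)·r) = 2.1706 / 2.4306 ≈ 0.8930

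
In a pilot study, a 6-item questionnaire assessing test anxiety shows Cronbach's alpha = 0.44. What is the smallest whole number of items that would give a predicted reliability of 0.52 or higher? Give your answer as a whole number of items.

Rearranging the Spearman-Brown formula for n,
n = r*(1 − r) / [ r (1 − r*) ]
n = 0.52(1 − 0.44) / [0.44(1 − 0.52)]
  = 0.2912 / 0.2112 = 1.3788
So the test needs 1.3788 × 6 ≈ 8.27 items; rounding up, 9.

9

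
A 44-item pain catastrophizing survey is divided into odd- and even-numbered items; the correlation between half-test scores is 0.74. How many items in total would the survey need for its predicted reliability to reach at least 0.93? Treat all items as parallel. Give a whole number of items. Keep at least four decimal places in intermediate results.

Corrected full-test reliability: r_full = 2 × 0.74 / (1 + 0.74) ≈ 0.8506
Solve Spearman-Brown for n: n = 0.93(1 − 0.8506) / [0.8506(1 − 0.93)] = 2.3335
Items = 2.3335 × 44 ≈ 102.67 → 103

103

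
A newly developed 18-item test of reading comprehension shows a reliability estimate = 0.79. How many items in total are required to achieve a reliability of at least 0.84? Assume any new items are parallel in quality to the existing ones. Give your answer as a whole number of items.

Rearranging the Spearman-Brown formula for n,
n = r_target (1 − r_old) / [ r_old (1 − r_target) ]
n = 0.84 × (1 − 0.79) / [ 0.79 × (1 − 0.84) ]
  = 0.1764 / 0.1264 = 1.3956
Items needed = n × 18 = 1.3956 × 18 ≈ 25.12 → round up to 26

26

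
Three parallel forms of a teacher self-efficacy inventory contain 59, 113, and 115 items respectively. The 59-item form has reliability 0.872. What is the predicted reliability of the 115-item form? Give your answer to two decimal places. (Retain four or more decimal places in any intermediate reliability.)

Only the ratio of lengths matters: n = 115/59 = 1.9492
r_{115} = n·r / (1 + (n − 1)·r) = 1.6997 / 1.8277 ≈ 0.9300

0.93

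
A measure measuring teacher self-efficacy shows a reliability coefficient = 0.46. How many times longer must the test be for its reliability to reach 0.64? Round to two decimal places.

2.09

Rearranging the Spearman-Brown formula for n,
n = r_target (1 − r_old) / [ r_old (1 − r_target) ]
n = 0.64 × (1 − 0.46) / [ 0.46 × (1 − 0.64) ]
n = 0.3456 / 0.1656 ≈ 2.0870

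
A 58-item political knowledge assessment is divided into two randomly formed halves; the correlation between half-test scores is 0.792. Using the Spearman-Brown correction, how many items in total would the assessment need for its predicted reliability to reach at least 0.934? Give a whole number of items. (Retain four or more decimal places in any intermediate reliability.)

Corrected full-test reliability: r_full = 2 × 0.792 / (1 + 0.792) ≈ 0.8839
Solve Spearman-Brown for n: n = 0.934(1 − 0.8839) / [0.8839(1 − 0.934)] = 1.8588
Required items = 1.8588 × 58 = 107.81, so 108 items.

108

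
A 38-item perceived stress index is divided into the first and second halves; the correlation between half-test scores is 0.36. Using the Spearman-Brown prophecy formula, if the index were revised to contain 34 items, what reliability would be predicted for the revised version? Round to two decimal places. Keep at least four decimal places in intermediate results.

Spearman-Brown correction (n = 2): r_full = 2·0.36/(1 + 0.36) = 0.5294
Then adjust to 34 items: n = 34/38 = 0.8947
r_new = n·r_full / (1 + (n − 1)·r_full) = 0.4737 / 0.9443 ≈ 0.5016

0.50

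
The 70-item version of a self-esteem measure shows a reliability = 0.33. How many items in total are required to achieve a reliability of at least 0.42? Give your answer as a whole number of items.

103

n = 0.42(1 − 0.33) / [0.33(1 − 0.42)]
n = 0.2814 / 0.1914 ≈ 1.4702
Items needed = n × 70 = 1.4702 × 70 ≈ 102.91 → round up to 103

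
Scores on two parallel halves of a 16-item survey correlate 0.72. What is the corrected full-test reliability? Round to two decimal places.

Apply the Spearman-Brown correction with n = 2:
r_full = 2(0.72) / (1 + 0.72)
       = 1.4400 / 1.7200 = 0.8372

0.84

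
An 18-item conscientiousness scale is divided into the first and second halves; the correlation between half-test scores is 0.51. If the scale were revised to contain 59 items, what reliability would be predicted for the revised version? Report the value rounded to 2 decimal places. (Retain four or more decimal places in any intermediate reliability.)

0.87

Full-test reliability from the split-half r: r_full = 2(0.51)/(1 + 0.51) = 0.6755
Then adjust to 59 items: n = 59/18 = 3.2778
r_new = n·r_full / (1 + (n − 1)·r_full) = 2.2142 / 2.5387 ≈ 0.8722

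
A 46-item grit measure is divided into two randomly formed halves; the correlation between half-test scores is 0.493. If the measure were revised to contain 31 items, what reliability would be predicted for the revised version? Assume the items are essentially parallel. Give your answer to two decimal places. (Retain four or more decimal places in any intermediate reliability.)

First correct the split-half correlation to full-test reliability: r_full = 2 × 0.493 / (1 + 0.493) ≈ 0.6604
Then adjust to 31 items: n = 31/46 = 0.6739
r_new = n·r_full / (1 + (n − 1)·r_full) = 0.4450 / 0.7846 ≈ 0.5672

0.57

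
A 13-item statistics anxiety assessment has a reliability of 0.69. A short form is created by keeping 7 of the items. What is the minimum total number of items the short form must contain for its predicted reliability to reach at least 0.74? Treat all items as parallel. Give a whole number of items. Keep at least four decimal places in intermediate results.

17

Short-form reliability: n = 7/13 = 0.5385; r_7 = n·r/(1+(n−1)r) ≈ 0.5452
Then solve for n' with r_old = 0.5452, r_target = 0.74: n' = 0.74(1 − 0.5452)/[0.5452(1 − 0.74)] = 2.3742
Total items = 2.3742 × 7 = 16.62, rounded up to 17.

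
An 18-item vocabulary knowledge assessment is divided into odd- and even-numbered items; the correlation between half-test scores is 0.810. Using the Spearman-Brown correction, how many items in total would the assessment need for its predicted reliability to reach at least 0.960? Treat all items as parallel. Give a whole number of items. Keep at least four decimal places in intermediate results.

51

r_full = 2(0.810)/(1 + 0.810) = 0.8950
n = r_tgt(1 − r_full) / [r_full(1 − r_tgt)] = 0.960 × 0.1050 / (0.8950 × 0.040) ≈ 2.8156
Required items = 2.8156 × 18 = 50.68, so 51 items.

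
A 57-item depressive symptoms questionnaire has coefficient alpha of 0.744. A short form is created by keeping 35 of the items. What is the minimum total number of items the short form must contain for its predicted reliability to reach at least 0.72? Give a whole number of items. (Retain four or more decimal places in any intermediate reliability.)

51

Short-form reliability: n = 35/57 = 0.6140; r_35 = n·r/(1+(n−1)r) ≈ 0.6409
Length factor from the short form to reach 0.72: n' = 0.72(1 − 0.6409) / [0.6409(1 − 0.72)] ≈ 1.4408
Total items = 1.4408 × 35 = 50.43, rounded up to 51.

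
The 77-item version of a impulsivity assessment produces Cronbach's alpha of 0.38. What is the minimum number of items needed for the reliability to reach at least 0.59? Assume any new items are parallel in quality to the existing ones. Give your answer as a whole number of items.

181

n = 0.59 × (1 − 0.38) / [ 0.38 × (1 − 0.59) ]
n = 0.3658 / 0.1558 ≈ 2.3479
So the test needs 2.3479 × 77 ≈ 180.79 items; rounding up, 181.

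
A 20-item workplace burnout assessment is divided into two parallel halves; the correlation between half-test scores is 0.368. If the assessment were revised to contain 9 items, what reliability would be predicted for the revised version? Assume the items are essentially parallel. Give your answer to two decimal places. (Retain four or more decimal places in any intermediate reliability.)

First correct the split-half correlation to full-test reliability: r_full = 2 × 0.368 / (1 + 0.368) ≈ 0.5380
Length factor from 20 to 9 items: n = 9/20 = 0.4500
r_new = n·r_full / (1 + (n − 1)·r_full) = 0.2421 / 0.7041 ≈ 0.3438

0.34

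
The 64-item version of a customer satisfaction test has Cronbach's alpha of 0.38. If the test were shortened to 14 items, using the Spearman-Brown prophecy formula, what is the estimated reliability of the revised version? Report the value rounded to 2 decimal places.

0.12

Length ratio n = 14/64 = 0.2188
By Spearman-Brown, r_new = n r / (1 + (n − 1) r).
r_new = (0.2188 × 0.38) / (1 + (0.2188 − 1) × 0.38)
     = 0.0831 / 0.7031 = 0.1182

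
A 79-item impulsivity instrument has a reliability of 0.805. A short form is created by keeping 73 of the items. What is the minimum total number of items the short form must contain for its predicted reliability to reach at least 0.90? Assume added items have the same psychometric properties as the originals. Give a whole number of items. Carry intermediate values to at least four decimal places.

173

Short-form reliability: n = 73/79 = 0.9241; r_73 = n·r/(1+(n−1)r) ≈ 0.7923
Then solve for n' with r_old = 0.7923, r_target = 0.90: n' = 0.90(1 − 0.7923)/[0.7923(1 − 0.90)] = 2.3593
Total items = 2.3593 × 73 = 172.23, rounded up to 173.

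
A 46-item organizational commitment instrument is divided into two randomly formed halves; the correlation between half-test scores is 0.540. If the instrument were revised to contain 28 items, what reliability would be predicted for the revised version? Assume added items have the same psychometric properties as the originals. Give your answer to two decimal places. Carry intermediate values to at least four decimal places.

Full-test reliability from the split-half r: r_full = 2(0.540)/(1 + 0.540) = 0.7013
Length factor from 46 to 28 items: n = 28/46 = 0.6087
r_new = n·r_full / (1 + (n − 1)·r_full) = 0.4269 / 0.7256 ≈ 0.5883

0.59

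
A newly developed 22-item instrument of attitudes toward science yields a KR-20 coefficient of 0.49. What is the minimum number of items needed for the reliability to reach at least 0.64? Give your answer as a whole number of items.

n = 0.64(1 − 0.49) / [0.49(1 − 0.64)]
n = 0.3264 / 0.1764 ≈ 1.8503
Items needed = n × 22 = 1.8503 × 22 ≈ 40.71 → round up to 41

41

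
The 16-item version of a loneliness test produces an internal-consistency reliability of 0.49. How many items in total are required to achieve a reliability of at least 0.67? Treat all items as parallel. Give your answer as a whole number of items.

34

n = [0.67 × 0.51] / [0.49 × 0.33]
  = 0.3417 / 0.1617 = 2.1132
2.1132 × 16 = 33.81 → 34 items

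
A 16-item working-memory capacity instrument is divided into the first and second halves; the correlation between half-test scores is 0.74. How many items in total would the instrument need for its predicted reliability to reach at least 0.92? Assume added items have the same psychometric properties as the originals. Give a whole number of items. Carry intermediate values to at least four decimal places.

33

r_full = 2(0.74)/(1 + 0.74) = 0.8506
n = r_tgt(1 − r_full) / [r_full(1 − r_tgt)] = 0.92 × 0.1494 / (0.8506 × 0.08) ≈ 2.0199
Required items = 2.0199 × 16 = 32.32, so 33 items.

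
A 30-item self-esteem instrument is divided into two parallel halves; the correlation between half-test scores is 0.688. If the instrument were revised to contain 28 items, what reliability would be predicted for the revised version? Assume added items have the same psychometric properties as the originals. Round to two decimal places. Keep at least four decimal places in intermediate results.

First correct the split-half correlation to full-test reliability: r_full = 2 × 0.688 / (1 + 0.688) ≈ 0.8152
Length factor from 30 to 28 items: n = 28/30 = 0.9333
r_new = n·r_full / (1 + (n − 1)·r_full) = 0.7608 / 0.9456 ≈ 0.8046

0.80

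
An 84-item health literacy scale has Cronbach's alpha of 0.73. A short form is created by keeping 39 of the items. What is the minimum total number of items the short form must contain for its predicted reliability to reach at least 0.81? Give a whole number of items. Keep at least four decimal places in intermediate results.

Short-form reliability: n = 39/84 = 0.4643; r_39 = n·r/(1+(n−1)r) ≈ 0.5566
Length factor from the short form to reach 0.81: n' = 0.81(1 − 0.5566) / [0.5566(1 − 0.81)] ≈ 3.3961
Total items = 3.3961 × 39 = 132.45, rounded up to 133.

133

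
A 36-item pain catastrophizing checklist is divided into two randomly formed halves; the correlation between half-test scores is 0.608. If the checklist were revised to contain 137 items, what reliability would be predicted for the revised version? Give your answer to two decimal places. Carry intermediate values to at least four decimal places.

0.92

First correct the split-half correlation to full-test reliability: r_full = 2 × 0.608 / (1 + 0.608) ≈ 0.7562
Then adjust to 137 items: n = 137/36 = 3.8056
r_new = n·r_full / (1 + (n − 1)·r_full) = 2.8778 / 3.1216 ≈ 0.9219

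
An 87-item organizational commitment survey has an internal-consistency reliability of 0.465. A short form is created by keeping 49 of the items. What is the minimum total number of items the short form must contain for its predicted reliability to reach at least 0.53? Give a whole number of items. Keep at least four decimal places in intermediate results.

Short-form reliability: n = 49/87 = 0.5632; r_49 = n·r/(1+(n−1)r) ≈ 0.3286
Then solve for n' with r_old = 0.3286, r_target = 0.53: n' = 0.53(1 − 0.3286)/[0.3286(1 − 0.53)] = 2.3040
Total items = 2.3040 × 49 = 112.90, rounded up to 113.

113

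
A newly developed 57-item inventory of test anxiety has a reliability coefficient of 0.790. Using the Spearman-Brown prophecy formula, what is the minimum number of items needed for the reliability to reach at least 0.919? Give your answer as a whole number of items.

172

n = 0.919(1 − 0.790) / [0.790(1 − 0.919)]
  = 0.192990 / 0.063990 = 3.0159
3.0159 × 57 = 171.91 → 172 items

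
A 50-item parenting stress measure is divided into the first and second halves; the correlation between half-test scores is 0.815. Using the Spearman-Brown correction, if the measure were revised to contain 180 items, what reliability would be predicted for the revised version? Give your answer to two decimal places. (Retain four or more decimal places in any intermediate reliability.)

0.97

Spearman-Brown correction (n = 2): r_full = 2·0.815/(1 + 0.815) = 0.8981
Then adjust to 180 items: n = 180/50 = 3.6000
r_new = n·r_full / (1 + (n − 1)·r_full) = 3.2332 / 3.3351 ≈ 0.9694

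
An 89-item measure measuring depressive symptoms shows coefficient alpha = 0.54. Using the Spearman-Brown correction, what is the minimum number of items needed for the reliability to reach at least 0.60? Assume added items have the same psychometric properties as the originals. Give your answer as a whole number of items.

114

n = 0.60(1 − 0.54) / [0.54(1 − 0.60)]
  = 0.2760 / 0.2160 = 1.2778
1.2778 × 89 = 113.72 → 114 items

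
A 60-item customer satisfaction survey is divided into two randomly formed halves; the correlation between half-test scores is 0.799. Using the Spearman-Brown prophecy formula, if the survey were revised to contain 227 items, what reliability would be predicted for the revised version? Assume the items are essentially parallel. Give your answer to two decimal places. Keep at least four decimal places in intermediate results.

First correct the split-half correlation to full-test reliability: r_full = 2 × 0.799 / (1 + 0.799) ≈ 0.8883
Then adjust to 227 items: n = 227/60 = 3.7833
r_new = n·r_full / (1 + (n − 1)·r_full) = 3.3607 / 3.4724 ≈ 0.9678

0.97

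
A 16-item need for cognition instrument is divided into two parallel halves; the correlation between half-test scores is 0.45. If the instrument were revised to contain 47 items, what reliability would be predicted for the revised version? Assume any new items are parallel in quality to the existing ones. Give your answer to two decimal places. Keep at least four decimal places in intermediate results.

First correct the split-half correlation to full-test reliability: r_full = 2 × 0.45 / (1 + 0.45) ≈ 0.6207
Length factor from 16 to 47 items: n = 47/16 = 2.9375
r_new = n·r_full / (1 + (n − 1)·r_full) = 1.8233 / 2.2026 ≈ 0.8278

0.83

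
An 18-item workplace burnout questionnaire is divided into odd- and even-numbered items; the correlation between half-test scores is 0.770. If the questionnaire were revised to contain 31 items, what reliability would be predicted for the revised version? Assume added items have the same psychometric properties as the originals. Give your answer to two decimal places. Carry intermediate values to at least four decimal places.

0.92

Spearman-Brown correction (n = 2): r_full = 2·0.770/(1 + 0.770) = 0.8701
Length factor from 18 to 31 items: n = 31/18 = 1.7222
r_new = n·r_full / (1 + (n − 1)·r_full) = 1.4985 / 1.6284 ≈ 0.9202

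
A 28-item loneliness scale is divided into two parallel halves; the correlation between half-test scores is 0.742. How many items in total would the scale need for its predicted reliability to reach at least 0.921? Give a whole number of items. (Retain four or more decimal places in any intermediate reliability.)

Corrected full-test reliability: r_full = 2 × 0.742 / (1 + 0.742) ≈ 0.8519
Solve Spearman-Brown for n: n = 0.921(1 − 0.8519) / [0.8519(1 − 0.921)] = 2.0267
Items = 2.0267 × 28 ≈ 56.75 → 57

57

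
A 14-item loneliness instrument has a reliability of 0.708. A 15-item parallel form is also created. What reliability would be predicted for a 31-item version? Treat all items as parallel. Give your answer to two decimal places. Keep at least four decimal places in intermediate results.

0.84

The 15-item form is not needed; work directly from the 14-item form with n = 31/14 = 2.2143.
r_{31} = n·r / (1 + (n − 1)·r) = 1.5677 / 1.8597 ≈ 0.8430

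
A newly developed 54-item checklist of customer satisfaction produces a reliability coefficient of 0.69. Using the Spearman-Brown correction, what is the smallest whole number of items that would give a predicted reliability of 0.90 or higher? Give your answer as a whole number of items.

Spearman-Brown solved for the length factor n:
n = r_target (1 − r_old) / [ r_old (1 − r_target) ]
n = 0.90(1 − 0.69) / [0.69(1 − 0.90)]
n = 0.2790 / 0.0690 ≈ 4.0435
So the test needs 4.0435 × 54 ≈ 218.35 items; rounding up, 219.

219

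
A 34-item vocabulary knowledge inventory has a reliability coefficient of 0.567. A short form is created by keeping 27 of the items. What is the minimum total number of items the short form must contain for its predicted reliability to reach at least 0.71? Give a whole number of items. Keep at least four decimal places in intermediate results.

64

First, r for the 27-item form: n = 27/34 = 0.7941, so r_27 = 0.7941·0.567/(1 + (0.7941 − 1)·0.567) = 0.5098
Then solve for n' with r_old = 0.5098, r_target = 0.71: n' = 0.71(1 − 0.5098)/[0.5098(1 − 0.71)] = 2.3541
Total items = 2.3541 × 27 = 63.56, rounded up to 64.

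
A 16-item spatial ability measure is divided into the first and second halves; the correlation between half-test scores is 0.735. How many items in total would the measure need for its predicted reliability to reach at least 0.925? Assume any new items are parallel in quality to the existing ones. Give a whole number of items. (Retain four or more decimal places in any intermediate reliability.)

36

r_full = 2(0.735)/(1 + 0.735) = 0.8473
n = r_tgt(1 − r_full) / [r_full(1 − r_tgt)] = 0.925 × 0.1527 / (0.8473 × 0.075) ≈ 2.2227
Items = 2.2227 × 16 ≈ 35.56 → 36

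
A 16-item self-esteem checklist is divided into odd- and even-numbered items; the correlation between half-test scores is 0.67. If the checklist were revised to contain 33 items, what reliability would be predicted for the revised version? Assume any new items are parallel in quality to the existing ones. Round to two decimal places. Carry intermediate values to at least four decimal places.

0.89

First correct the split-half correlation to full-test reliability: r_full = 2 × 0.67 / (1 + 0.67) ≈ 0.8024
Then adjust to 33 items: n = 33/16 = 2.0625
r_new = n·r_full / (1 + (n − 1)·r_full) = 1.6549 / 1.8525 ≈ 0.8933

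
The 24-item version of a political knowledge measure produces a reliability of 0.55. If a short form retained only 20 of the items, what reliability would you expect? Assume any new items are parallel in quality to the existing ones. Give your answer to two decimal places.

The new length is 20/24 = 0.8333 times the old.
r_new = 0.8333·0.55 / [1 + (0.8333 − 1)·0.55]
     = 0.4583 / 0.9083 = 0.5046

0.50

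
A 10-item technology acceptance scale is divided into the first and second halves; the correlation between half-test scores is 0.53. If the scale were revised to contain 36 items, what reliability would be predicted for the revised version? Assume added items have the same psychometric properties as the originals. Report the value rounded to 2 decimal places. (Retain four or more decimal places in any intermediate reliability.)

Full-test reliability from the split-half r: r_full = 2(0.53)/(1 + 0.53) = 0.6928
Length factor from 10 to 36 items: n = 36/10 = 3.6000
r_new = n·r_full / (1 + (n − 1)·r_full) = 2.4941 / 2.8013 ≈ 0.8903

0.89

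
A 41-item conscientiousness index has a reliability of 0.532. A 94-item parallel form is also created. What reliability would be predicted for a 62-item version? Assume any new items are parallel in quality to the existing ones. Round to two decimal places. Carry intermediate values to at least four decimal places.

The 94-item form is not needed; work directly from the 41-item form with n = 62/41 = 1.5122.
r_{62} = n·r / (1 + (n − 1)·r) = 0.8045 / 1.2725 ≈ 0.6322

0.63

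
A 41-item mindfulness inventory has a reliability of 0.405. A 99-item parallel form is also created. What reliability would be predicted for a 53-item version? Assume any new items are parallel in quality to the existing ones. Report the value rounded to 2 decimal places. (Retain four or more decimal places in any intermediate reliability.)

0.47

The 99-item form is not needed; work directly from the 41-item form with n = 53/41 = 1.2927.
r_{53} = n·r / (1 + (n − 1)·r) = 0.5235 / 1.1185 ≈ 0.4680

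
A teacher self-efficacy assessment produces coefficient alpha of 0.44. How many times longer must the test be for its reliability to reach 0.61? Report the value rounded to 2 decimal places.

1.99

Invert Spearman-Brown to solve for n:
n = r_target (1 − r_old) / [ r_old (1 − r_target) ]
n = 0.61(1 − 0.44) / [0.44(1 − 0.61)]
  = 0.3416 / 0.1716 = 1.9907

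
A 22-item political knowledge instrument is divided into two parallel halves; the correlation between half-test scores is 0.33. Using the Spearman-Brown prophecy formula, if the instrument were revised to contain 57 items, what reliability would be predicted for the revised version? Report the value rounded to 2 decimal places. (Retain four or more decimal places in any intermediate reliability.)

0.72

First correct the split-half correlation to full-test reliability: r_full = 2 × 0.33 / (1 + 0.33) ≈ 0.4962
Then adjust to 57 items: n = 57/22 = 2.5909
r_new = n·r_full / (1 + (n − 1)·r_full) = 1.2856 / 1.7894 ≈ 0.7185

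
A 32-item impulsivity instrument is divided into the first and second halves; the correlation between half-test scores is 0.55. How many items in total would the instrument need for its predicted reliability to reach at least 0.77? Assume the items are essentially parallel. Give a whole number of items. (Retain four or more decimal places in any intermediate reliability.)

Corrected full-test reliability: r_full = 2 × 0.55 / (1 + 0.55) ≈ 0.7097
n = r_tgt(1 − r_full) / [r_full(1 − r_tgt)] = 0.77 × 0.2903 / (0.7097 × 0.23) ≈ 1.3694
Required items = 1.3694 × 32 = 43.82, so 44 items.

44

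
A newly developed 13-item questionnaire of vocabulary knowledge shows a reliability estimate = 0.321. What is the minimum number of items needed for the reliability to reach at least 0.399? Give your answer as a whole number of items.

Invert Spearman-Brown to solve for n:
n = r*(1 − r) / [ r (1 − r*) ]
n = 0.399 × (1 − 0.321) / [ 0.321 × (1 − 0.399) ]
n = 0.270921 / 0.192921 ≈ 1.4043
1.4043 × 13 = 18.26 → 19 items

19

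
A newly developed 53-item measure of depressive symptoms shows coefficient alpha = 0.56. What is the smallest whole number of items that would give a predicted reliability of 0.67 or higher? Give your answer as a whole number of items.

85

n = 0.67 × (1 − 0.56) / [ 0.56 × (1 − 0.67) ]
n = 0.2948 / 0.1848 ≈ 1.5952
1.5952 × 53 = 84.55 → 85 items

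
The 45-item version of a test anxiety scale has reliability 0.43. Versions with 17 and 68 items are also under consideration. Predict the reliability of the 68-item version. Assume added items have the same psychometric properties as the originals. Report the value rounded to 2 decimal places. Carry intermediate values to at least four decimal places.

The 17-item form is not needed; work directly from the 45-item form with n = 68/45 = 1.5111.
r_{68} = n·r / (1 + (n − 1)·r) = 0.6498 / 1.2198 ≈ 0.5327

0.53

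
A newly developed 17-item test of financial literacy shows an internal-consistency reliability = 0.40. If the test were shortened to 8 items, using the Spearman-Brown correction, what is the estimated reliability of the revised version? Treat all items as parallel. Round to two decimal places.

0.24

The new length is 8/17 = 0.4706 times the old.
r_new = 0.4706·0.40 / [1 + (0.4706 − 1)·0.40]
     = 0.1882 / 0.7882 = 0.2388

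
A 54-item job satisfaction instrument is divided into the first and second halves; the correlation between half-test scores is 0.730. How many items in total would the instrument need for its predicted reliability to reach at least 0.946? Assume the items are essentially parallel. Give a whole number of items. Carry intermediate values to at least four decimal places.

175

Corrected full-test reliability: r_full = 2 × 0.730 / (1 + 0.730) ≈ 0.8439
n = r_tgt(1 − r_full) / [r_full(1 − r_tgt)] = 0.946 × 0.1561 / (0.8439 × 0.054) ≈ 3.2405
Items = 3.2405 × 54 ≈ 174.99 → 175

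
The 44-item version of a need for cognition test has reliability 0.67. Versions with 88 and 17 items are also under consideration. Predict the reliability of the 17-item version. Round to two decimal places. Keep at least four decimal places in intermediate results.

0.44

The 88-item form is not needed; work directly from the 44-item form with n = 17/44 = 0.3864.
r_{17} = n·r / (1 + (n − 1)·r) = 0.2589 / 0.5889 ≈ 0.4396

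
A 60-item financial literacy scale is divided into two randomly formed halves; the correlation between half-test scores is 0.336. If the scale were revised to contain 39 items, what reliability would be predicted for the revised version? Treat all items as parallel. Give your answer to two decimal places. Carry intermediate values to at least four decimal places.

First correct the split-half correlation to full-test reliability: r_full = 2 × 0.336 / (1 + 0.336) ≈ 0.5030
Length factor from 60 to 39 items: n = 39/60 = 0.6500
r_new = n·r_full / (1 + (n − 1)·r_full) = 0.3270 / 0.8239 ≈ 0.3969

0.40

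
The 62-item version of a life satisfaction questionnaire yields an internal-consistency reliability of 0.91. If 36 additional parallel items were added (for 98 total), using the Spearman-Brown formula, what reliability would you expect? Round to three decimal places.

0.941

Length ratio n = 98/62 = 1.5806
Spearman-Brown: r_new = n·r / (1 + (n − 1)·r)
r_new = 1.5806·0.91 / [1 + (1.5806 − 1)·0.91]
     = 1.4383 / 1.5283 = 0.9411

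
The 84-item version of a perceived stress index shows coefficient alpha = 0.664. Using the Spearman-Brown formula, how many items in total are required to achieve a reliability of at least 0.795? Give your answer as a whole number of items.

165

Rearranging the Spearman-Brown formula for n,
n = r_target (1 − r_old) / [ r_old (1 − r_target) ]
n = [0.795 × 0.336] / [0.664 × 0.205]
  = 0.267120 / 0.136120 = 1.9624
So the test needs 1.9624 × 84 ≈ 164.84 items; rounding up, 165.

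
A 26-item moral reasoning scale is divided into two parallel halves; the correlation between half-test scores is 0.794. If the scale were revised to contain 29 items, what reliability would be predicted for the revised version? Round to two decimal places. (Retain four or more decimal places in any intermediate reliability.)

0.90

Full-test reliability from the split-half r: r_full = 2(0.794)/(1 + 0.794) = 0.8852
Length factor from 26 to 29 items: n = 29/26 = 1.1154
r_new = n·r_full / (1 + (n − 1)·r_full) = 0.9874 / 1.1022 ≈ 0.8958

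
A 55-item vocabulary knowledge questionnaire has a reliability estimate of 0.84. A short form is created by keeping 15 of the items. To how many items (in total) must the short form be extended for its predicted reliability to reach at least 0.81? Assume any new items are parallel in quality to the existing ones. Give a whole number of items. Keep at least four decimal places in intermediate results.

45

First, r for the 15-item form: n = 15/55 = 0.2727, so r_15 = 0.2727·0.84/(1 + (0.2727 − 1)·0.84) = 0.5888
Length factor from the short form to reach 0.81: n' = 0.81(1 − 0.5888) / [0.5888(1 − 0.81)] ≈ 2.9773
Total items = 2.9773 × 15 = 44.66, rounded up to 45.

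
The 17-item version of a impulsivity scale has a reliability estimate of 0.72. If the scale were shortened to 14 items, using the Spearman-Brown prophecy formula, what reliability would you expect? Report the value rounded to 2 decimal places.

n = 14/17 = 0.8235
r_new = 0.8235·0.72 / [1 + (0.8235 − 1)·0.72]
r_new = 0.5929 / 0.8729 ≈ 0.6792

0.68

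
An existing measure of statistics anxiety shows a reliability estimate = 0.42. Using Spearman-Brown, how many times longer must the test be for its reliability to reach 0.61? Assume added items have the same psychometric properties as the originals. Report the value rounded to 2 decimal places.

2.16

Invert Spearman-Brown to solve for n:
n = r_target (1 − r_old) / [ r_old (1 − r_target) ]
n = 0.61(1 − 0.42) / [0.42(1 − 0.61)]
  = 0.3538 / 0.1638 = 2.1600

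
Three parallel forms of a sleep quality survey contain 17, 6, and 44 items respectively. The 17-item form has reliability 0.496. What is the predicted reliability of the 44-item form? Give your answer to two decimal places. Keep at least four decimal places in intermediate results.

The 6-item form is not needed; work directly from the 17-item form with n = 44/17 = 2.5882.
r_{44} = n·r / (1 + (n − 1)·r) = 1.2837 / 1.7877 ≈ 0.7181

0.72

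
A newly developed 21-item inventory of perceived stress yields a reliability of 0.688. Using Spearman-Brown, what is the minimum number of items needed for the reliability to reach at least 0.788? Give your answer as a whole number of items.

36

n = 0.788(1 − 0.688) / [0.688(1 − 0.788)]
  = 0.245856 / 0.145856 = 1.6856
So the test needs 1.6856 × 21 ≈ 35.40 items; rounding up, 36.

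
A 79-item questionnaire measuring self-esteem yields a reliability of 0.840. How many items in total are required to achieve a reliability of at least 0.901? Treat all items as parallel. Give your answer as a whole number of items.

n = [0.901 × 0.160] / [0.840 × 0.099]
n = 0.144160 / 0.083160 ≈ 1.7335
So the test needs 1.7335 × 79 ≈ 136.95 items; rounding up, 137.

137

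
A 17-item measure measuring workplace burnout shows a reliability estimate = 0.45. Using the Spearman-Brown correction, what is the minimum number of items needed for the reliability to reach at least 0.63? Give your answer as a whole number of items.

36

Spearman-Brown solved for the length factor n:
n = r_target (1 − r_old) / [ r_old (1 − r_target) ]
n = 0.63(1 − 0.45) / [0.45(1 − 0.63)]
  = 0.3465 / 0.1665 = 2.0811
2.0811 × 17 = 35.38 → 36 items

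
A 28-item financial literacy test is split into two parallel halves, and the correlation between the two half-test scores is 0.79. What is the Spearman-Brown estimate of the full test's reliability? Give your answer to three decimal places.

0.883

The full test is twice the length of either half (n = 2).
r_full = 2r_hh / (1 + r_hh) = 2 × 0.79 / (1 + 0.79)
r_full = 1.5800 / 1.7900 ≈ 0.8827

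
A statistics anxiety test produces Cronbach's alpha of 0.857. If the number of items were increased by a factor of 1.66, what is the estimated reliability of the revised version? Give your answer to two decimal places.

By Spearman-Brown, r_new = n r / (1 + (n − 1) r).
r_new = (1.66 × 0.857) / (1 + (1.66 − 1) × 0.857)
r_new = 1.4226 / 1.5656 ≈ 0.9087

0.91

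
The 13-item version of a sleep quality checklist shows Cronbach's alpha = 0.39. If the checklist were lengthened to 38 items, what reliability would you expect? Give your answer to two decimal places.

n = 38/13 = 2.9231
By Spearman-Brown, r_new = n r / (1 + (n − 1) r).
r_new = 2.9231·0.39 / [1 + (2.9231 − 1)·0.39]
     = 1.1400 / 1.7500 = 0.6514

0.65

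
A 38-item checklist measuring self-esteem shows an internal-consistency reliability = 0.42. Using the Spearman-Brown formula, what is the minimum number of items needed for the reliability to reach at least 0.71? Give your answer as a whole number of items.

Rearranging the Spearman-Brown formula for n,
n = r*(1 − r) / [ r (1 − r*) ]
n = 0.71(1 − 0.42) / [0.42(1 − 0.71)]
  = 0.4118 / 0.1218 = 3.3810
Items needed = n × 38 = 3.3810 × 38 ≈ 128.48 → round up to 129

129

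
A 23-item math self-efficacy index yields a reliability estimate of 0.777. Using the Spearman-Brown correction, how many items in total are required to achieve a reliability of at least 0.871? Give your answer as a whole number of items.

Invert Spearman-Brown to solve for n:
n = r*(1 − r) / [ r (1 − r*) ]
n = 0.871 × (1 − 0.777) / [ 0.777 × (1 − 0.871) ]
  = 0.194233 / 0.100233 = 1.9378
1.9378 × 23 = 44.57 → 45 items

45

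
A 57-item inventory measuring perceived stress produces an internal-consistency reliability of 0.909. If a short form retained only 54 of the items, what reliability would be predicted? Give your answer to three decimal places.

Length ratio n = 54/57 = 0.9474
Apply the Spearman-Brown prophecy formula, r' = nr / [1 + (n − 1)r]:
r_new = 0.9474·0.909 / [1 + (0.9474 − 1)·0.909]
     = 0.8612 / 0.9522 = 0.9044

0.904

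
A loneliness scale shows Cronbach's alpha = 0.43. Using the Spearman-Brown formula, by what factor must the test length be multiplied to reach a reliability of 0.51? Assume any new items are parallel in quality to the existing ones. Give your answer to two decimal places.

Invert Spearman-Brown to solve for n:
n = r*(1 − r) / [ r (1 − r*) ]
n = [0.51 × 0.57] / [0.43 × 0.49]
  = 0.2907 / 0.2107 = 1.3797

1.38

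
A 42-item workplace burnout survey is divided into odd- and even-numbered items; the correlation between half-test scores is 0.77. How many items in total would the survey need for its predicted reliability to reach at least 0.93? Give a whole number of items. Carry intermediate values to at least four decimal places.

Corrected full-test reliability: r_full = 2 × 0.77 / (1 + 0.77) ≈ 0.8701
Solve Spearman-Brown for n: n = 0.93(1 − 0.8701) / [0.8701(1 − 0.93)] = 1.9835
Items = 1.9835 × 42 ≈ 83.31 → 84

84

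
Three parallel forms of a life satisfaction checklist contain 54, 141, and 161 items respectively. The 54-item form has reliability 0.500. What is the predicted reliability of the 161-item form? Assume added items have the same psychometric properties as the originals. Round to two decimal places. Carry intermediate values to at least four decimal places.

The 141-item form is not needed; work directly from the 54-item form with n = 161/54 = 2.9815.
r_{161} = n·r / (1 + (n − 1)·r) = 1.4908 / 1.9908 ≈ 0.7488

0.75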